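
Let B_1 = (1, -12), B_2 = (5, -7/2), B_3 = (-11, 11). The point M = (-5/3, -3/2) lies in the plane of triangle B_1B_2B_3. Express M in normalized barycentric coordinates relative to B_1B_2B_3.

Signed area of the reference triangle: [B_1B_2B_3] = ½·(1·(-7/2−11) + 5·(11−(-12)) + (-11)·(-12−(-7/2))) = ½·(-29/2 + 115 + 187/2) = 97.
[MB_2B_3] = ½·((-5/3)·(-7/2−11) + 5·(11−(-3/2)) + (-11)·(-3/2−(-7/2))) = ½·(145/6 + 125/2 − 22) = 97/3, so the B_1-coordinate is (97/3)/97 = 1/3.
[B_1MB_3] = ½·(1·(-3/2−11) + (-5/3)·(11−(-12)) + (-11)·(-12−(-3/2))) = ½·(-25/2 − 115/3 + 231/2) = 97/3, so the B_2-coordinate is 1/3.
[B_1B_2M] = ½·(1·(-7/2−(-3/2)) + 5·(-3/2−(-12)) + (-5/3)·(-12−(-7/2))) = ½·(-2 + 105/2 + 85/6) = 97/3, so the B_3-coordinate is 1/3.
Check: 1/3 + 1/3 + 1/3 = 1.

(1/3, 1/3, 1/3)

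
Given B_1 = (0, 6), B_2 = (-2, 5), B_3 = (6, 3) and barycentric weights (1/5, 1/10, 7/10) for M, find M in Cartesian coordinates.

(4, 19/5)

M = (1/5)·B_1 + (1/10)·B_2 + (7/10)·B_3.
x-coordinate: (1/5)·0 + (1/10)·(-2) + (7/10)·6 = 4.
y-coordinate: (1/5)·6 + (1/10)·5 + (7/10)·3 = 19/5.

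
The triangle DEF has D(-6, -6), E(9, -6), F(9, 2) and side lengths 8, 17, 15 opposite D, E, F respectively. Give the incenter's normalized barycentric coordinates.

(1/5, 17/40, 3/8)

The incenter has barycentric coordinates proportional to the opposite side lengths: (8 : 17 : 15).
Normalizing by 8+17+15 = 40 gives (1/5, 17/40, 3/8).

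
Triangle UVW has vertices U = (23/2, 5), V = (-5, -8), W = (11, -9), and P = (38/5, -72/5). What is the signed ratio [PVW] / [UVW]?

[UVW] = ½·((23/2)·(-8−(-9)) + (-5)·(-9−5) + 11·(5−(-8))) = ½·(23/2 + 70 + 143) = 449/4.
[PVW] = ½·((38/5)·(-8−(-9)) + (-5)·(-9−(-72/5)) + 11·(-72/5−(-8))) = ½·(38/5 − 27 − 352/5) = -449/10, so the ratio is (-449/10)/(449/4) = -2/5.

-2/5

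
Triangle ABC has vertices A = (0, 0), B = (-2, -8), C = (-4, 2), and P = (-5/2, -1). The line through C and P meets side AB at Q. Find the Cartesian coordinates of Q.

(-1, -4)

Barycentric coordinates of P with respect to ABC: (1/4, 1/4, 1/2).
On side AB the C-coordinate is zero; dropping P's C-weight 1/2 and renormalizing the remaining 1/4 : 1/4 gives weights 1/2, 1/2 on A, B.
Q = (1/2)·(0, 0) + (1/2)·(-2, -8) = (-1, -4).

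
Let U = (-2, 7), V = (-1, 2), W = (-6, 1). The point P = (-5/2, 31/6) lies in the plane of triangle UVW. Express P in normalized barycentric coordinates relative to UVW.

(2/3, 1/6, 1/6)

Signed area of the reference triangle: [UVW] = ½·((-2)·(2−1) + (-1)·(1−7) + (-6)·(7−2)) = ½·(-2 + 6 − 30) = -13.
[PVW] = ½·((-5/2)·(2−1) + (-1)·(1−(31/6)) + (-6)·(31/6−2)) = ½·(-5/2 + 25/6 − 19) = -26/3, so the U-coordinate is (-26/3)/(-13) = 2/3.
[UPW] = ½·((-2)·(31/6−1) + (-5/2)·(1−7) + (-6)·(7−(31/6))) = ½·(-25/3 + 15 − 11) = -13/6, so the V-coordinate is 1/6.
[UVP] = ½·((-2)·(2−(31/6)) + (-1)·(31/6−7) + (-5/2)·(7−2)) = ½·(19/3 + 11/6 − 25/2) = -13/6, so the W-coordinate is 1/6.
Check: 2/3 + 1/6 + 1/6 = 1.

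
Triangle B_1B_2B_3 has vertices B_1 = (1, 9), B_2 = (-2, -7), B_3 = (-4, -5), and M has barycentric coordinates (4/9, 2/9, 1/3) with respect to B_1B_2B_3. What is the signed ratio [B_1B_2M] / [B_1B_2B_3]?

1/3

The signed ratio [B_1B_2M]/[B_1B_2B_3] equals the barycentric coordinate of M at vertex B_3, which is 1/3.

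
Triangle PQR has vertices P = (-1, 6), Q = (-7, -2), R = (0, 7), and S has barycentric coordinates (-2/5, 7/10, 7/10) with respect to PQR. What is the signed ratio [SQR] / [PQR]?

-2/5

The signed ratio [SQR]/[PQR] equals the barycentric coordinate of S at vertex P, which is -2/5.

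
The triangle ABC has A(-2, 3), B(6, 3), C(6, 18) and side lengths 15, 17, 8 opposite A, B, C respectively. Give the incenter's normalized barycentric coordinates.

(3/8, 17/40, 1/5)

The incenter has barycentric coordinates proportional to the opposite side lengths: (15 : 17 : 8).
Normalizing by 15+17+8 = 40 gives (3/8, 17/40, 1/5).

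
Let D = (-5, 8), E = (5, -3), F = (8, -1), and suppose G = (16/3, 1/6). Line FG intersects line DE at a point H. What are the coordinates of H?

(0, 5/2)

Barycentric coordinates of G with respect to DEF: (1/6, 1/6, 2/3).
On side DE the F-coordinate is zero; dropping G's F-weight 2/3 and renormalizing the remaining 1/6 : 1/6 gives weights 1/2, 1/2 on D, E.
H = (1/2)·(-5, 8) + (1/2)·(5, -3) = (0, 5/2).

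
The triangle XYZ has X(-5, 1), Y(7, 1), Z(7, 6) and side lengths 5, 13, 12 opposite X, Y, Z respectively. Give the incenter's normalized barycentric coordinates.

(1/6, 13/30, 2/5)

The incenter has barycentric coordinates proportional to the opposite side lengths: (5 : 13 : 12).
Normalizing by 5+13+12 = 30 gives (1/6, 13/30, 2/5).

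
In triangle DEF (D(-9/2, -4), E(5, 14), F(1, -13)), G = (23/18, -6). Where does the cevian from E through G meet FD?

(3/14, -82/7)

Barycentric coordinates of G with respect to DEF: (1/9, 2/9, 2/3).
On side FD the E-coordinate is zero; dropping G's E-weight 2/9 and renormalizing the remaining 2/3 : 1/9 gives weights 6/7, 1/7 on F, D.
H = (6/7)·(1, -13) + (1/7)·(-9/2, -4) = (3/14, -82/7).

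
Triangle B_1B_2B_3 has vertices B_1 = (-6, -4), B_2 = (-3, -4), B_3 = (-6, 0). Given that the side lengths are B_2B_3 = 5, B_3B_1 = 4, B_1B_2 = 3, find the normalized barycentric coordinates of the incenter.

The incenter has barycentric coordinates proportional to the opposite side lengths: (5 : 4 : 3).
Normalizing by 5+4+3 = 12 gives (5/12, 1/3, 1/4).

(5/12, 1/3, 1/4)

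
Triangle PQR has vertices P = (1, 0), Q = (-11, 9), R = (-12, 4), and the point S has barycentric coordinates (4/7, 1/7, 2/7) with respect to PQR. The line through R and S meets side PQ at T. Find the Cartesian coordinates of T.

Line RS meets PQ where the R-coordinate vanishes; zeroing S's R-weight and renormalizing leaves P, Q-weights 4/7 : 1/7 → (4/5, 1/5).
So T = (4/5)·P + (1/5)·Q = (-7/5, 9/5).

(-7/5, 9/5)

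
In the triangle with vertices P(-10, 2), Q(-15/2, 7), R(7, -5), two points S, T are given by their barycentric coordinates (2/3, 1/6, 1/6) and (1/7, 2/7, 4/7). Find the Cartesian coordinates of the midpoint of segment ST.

Barycentric coordinates of the midpoint are the average: (17/42, 19/84, 31/84).
Converting: (17/42)·P + (19/84)·Q + (31/84)·R = (-177/56, 23/42).

(-177/56, 23/42)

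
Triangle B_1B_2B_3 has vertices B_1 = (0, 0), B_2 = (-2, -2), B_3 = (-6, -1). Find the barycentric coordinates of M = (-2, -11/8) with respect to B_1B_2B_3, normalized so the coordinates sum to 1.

(1/4, 5/8, 1/8)

Signed area of the reference triangle: [B_1B_2B_3] = ½·(0·(-2−(-1)) + (-2)·(-1−0) + (-6)·(0−(-2))) = ½·(0 + 2 − 12) = -5.
[MB_2B_3] = ½·((-2)·(-2−(-1)) + (-2)·(-1−(-11/8)) + (-6)·(-11/8−(-2))) = ½·(2 − 3/4 − 15/4) = -5/4, so the B_1-coordinate is (-5/4)/(-5) = 1/4.
[B_1MB_3] = ½·(0·(-11/8−(-1)) + (-2)·(-1−0) + (-6)·(0−(-11/8))) = ½·(0 + 2 − 33/4) = -25/8, so the B_2-coordinate is 5/8.
[B_1B_2M] = ½·(0·(-2−(-11/8)) + (-2)·(-11/8−0) + (-2)·(0−(-2))) = ½·(0 + 11/4 − 4) = -5/8, so the B_3-coordinate is 1/8.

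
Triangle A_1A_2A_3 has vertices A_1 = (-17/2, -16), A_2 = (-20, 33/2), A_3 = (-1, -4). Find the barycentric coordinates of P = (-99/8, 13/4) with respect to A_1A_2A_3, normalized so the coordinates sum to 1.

(1/4, 1/2, 1/4)

Signed area of the reference triangle: [A_1A_2A_3] = ½·((-17/2)·(33/2−(-4)) + (-20)·(-4−(-16)) + (-1)·(-16−(33/2))) = ½·(-697/4 − 240 + 65/2) = -1527/8.
[PA_2A_3] = ½·((-99/8)·(33/2−(-4)) + (-20)·(-4−(13/4)) + (-1)·(13/4−(33/2))) = ½·(-4059/16 + 145 + 53/4) = -1527/32, so the A_1-coordinate is (-1527/32)/(-1527/8) = 1/4.
[A_1PA_3] = ½·((-17/2)·(13/4−(-4)) + (-99/8)·(-4−(-16)) + (-1)·(-16−(13/4))) = ½·(-493/8 − 297/2 + 77/4) = -1527/16, so the A_2-coordinate is 1/2.
[A_1A_2P] = ½·((-17/2)·(33/2−(13/4)) + (-20)·(13/4−(-16)) + (-99/8)·(-16−(33/2))) = ½·(-901/8 − 385 + 6435/16) = -1527/32, so the A_3-coordinate is 1/4.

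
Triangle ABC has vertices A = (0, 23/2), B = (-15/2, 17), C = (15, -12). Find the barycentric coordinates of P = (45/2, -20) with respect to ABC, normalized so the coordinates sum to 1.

Signed area of the reference triangle: [ABC] = ½·(0·(17−(-12)) + (-15/2)·(-12−(23/2)) + 15·(23/2−17)) = ½·(0 + 705/4 − 165/2) = 375/8.
[PBC] = ½·((45/2)·(17−(-12)) + (-15/2)·(-12−(-20)) + 15·(-20−17)) = ½·(1305/2 − 60 − 555) = 75/4, so the A-coordinate is (75/4)/(375/8) = 2/5.
[APC] = ½·(0·(-20−(-12)) + (45/2)·(-12−(23/2)) + 15·(23/2−(-20))) = ½·(0 − 2115/4 + 945/2) = -225/8, so the B-coordinate is -3/5.
[ABP] = ½·(0·(17−(-20)) + (-15/2)·(-20−(23/2)) + (45/2)·(23/2−17)) = ½·(0 + 945/4 − 495/4) = 225/4, so the C-coordinate is 6/5.

(2/5, -3/5, 6/5)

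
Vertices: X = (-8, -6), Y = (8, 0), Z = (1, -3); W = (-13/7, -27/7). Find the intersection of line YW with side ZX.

Barycentric coordinates of W with respect to XYZ: (3/7, 1/7, 3/7).
On side ZX the Y-coordinate is zero; dropping W's Y-weight 1/7 and renormalizing the remaining 3/7 : 3/7 gives weights 1/2, 1/2 on Z, X.
V = (1/2)·(1, -3) + (1/2)·(-8, -6) = (-7/2, -9/2).

(-7/2, -9/2)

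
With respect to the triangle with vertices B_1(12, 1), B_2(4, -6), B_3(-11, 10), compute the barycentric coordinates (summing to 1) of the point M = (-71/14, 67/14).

(1/14, 2/7, 9/14)

Signed area of the reference triangle: [B_1B_2B_3] = ½·(12·(-6−10) + 4·(10−1) + (-11)·(1−(-6))) = ½·(-192 + 36 − 77) = -233/2.
[MB_2B_3] = ½·((-71/14)·(-6−10) + 4·(10−(67/14)) + (-11)·(67/14−(-6))) = ½·(568/7 + 146/7 − 1661/14) = -233/28, so the B_1-coordinate is (-233/28)/(-233/2) = 1/14.
[B_1MB_3] = ½·(12·(67/14−10) + (-71/14)·(10−1) + (-11)·(1−(67/14))) = ½·(-438/7 − 639/14 + 583/14) = -233/7, so the B_2-coordinate is 2/7.
[B_1B_2M] = ½·(12·(-6−(67/14)) + 4·(67/14−1) + (-71/14)·(1−(-6))) = ½·(-906/7 + 106/7 − 71/2) = -2097/28, so the B_3-coordinate is 9/14.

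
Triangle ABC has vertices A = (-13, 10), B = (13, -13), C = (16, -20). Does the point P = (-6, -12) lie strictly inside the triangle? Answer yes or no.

Barycentric coordinates of P: (130/113, -428/113, 411/113).
The three coordinates are positive, negative, positive; a point is interior exactly when all three are positive.

no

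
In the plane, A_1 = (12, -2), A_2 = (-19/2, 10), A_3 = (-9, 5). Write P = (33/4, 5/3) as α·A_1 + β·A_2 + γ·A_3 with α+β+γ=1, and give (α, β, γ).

Signed area of the reference triangle: [A_1A_2A_3] = ½·(12·(10−5) + (-19/2)·(5−(-2)) + (-9)·(-2−10)) = ½·(60 − 133/2 + 108) = 203/4.
[PA_2A_3] = ½·((33/4)·(10−5) + (-19/2)·(5−(5/3)) + (-9)·(5/3−10)) = ½·(165/4 − 95/3 + 75) = 1015/24, so the A_1-coordinate is (1015/24)/(203/4) = 5/6.
[A_1PA_3] = ½·(12·(5/3−5) + (33/4)·(5−(-2)) + (-9)·(-2−(5/3))) = ½·(-40 + 231/4 + 33) = 203/8, so the A_2-coordinate is 1/2.
[A_1A_2P] = ½·(12·(10−(5/3)) + (-19/2)·(5/3−(-2)) + (33/4)·(-2−10)) = ½·(100 − 209/6 − 99) = -203/12, so the A_3-coordinate is -1/3.

(5/6, 1/2, -1/3)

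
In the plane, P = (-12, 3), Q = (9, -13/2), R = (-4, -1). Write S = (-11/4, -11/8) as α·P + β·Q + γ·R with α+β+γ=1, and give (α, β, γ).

(1/4, 1/4, 1/2)

Signed area of the reference triangle: [PQR] = ½·((-12)·(-13/2−(-1)) + 9·(-1−3) + (-4)·(3−(-13/2))) = ½·(66 − 36 − 38) = -4.
[SQR] = ½·((-11/4)·(-13/2−(-1)) + 9·(-1−(-11/8)) + (-4)·(-11/8−(-13/2))) = ½·(121/8 + 27/8 − 41/2) = -1, so the P-coordinate is (-1)/(-4) = 1/4.
[PSR] = ½·((-12)·(-11/8−(-1)) + (-11/4)·(-1−3) + (-4)·(3−(-11/8))) = ½·(9/2 + 11 − 35/2) = -1, so the Q-coordinate is 1/4.
[PQS] = ½·((-12)·(-13/2−(-11/8)) + 9·(-11/8−3) + (-11/4)·(3−(-13/2))) = ½·(123/2 − 315/8 − 209/8) = -2, so the R-coordinate is 1/2.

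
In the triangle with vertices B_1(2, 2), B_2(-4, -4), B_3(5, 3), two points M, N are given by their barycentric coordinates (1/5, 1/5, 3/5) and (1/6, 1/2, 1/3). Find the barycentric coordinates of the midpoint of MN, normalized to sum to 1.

(11/60, 7/20, 7/15)

Since both coordinate triples sum to 1, the midpoint's barycentrics are the componentwise average.
(1/5+1/6)/2 = 11/60; similarly 7/20 and 7/15.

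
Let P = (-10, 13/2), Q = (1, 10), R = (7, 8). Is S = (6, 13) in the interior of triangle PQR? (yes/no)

Barycentric coordinates of S: (-28/43, 173/86, -31/86).
The three coordinates are negative, positive, negative; a point is interior exactly when all three are positive.

no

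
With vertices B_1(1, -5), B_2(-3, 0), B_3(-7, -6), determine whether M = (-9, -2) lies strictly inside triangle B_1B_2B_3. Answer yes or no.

Barycentric coordinates of M: (-7/11, 17/22, 19/22).
The three coordinates are negative, positive, positive; a point is interior exactly when all three are positive.

no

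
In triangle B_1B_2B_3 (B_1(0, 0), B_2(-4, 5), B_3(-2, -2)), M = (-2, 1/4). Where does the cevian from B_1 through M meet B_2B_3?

(-8/3, 1/3)

Barycentric coordinates of M with respect to B_1B_2B_3: (1/4, 1/4, 1/2).
On side B_2B_3 the B_1-coordinate is zero; dropping M's B_1-weight 1/4 and renormalizing the remaining 1/4 : 1/2 gives weights 1/3, 2/3 on B_2, B_3.
N = (1/3)·(-4, 5) + (2/3)·(-2, -2) = (-8/3, 1/3).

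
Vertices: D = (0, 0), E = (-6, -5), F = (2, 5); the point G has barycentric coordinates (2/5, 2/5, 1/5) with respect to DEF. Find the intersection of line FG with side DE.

Line FG meets DE where the F-coordinate vanishes; zeroing G's F-weight and renormalizing leaves D, E-weights 2/5 : 2/5 → (1/2, 1/2).
So H = (1/2)·D + (1/2)·E = (-3, -5/2).

(-3, -5/2)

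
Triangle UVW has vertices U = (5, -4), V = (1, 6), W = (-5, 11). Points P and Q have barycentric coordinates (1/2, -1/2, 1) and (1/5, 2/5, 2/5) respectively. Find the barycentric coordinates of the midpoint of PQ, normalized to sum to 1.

(7/20, -1/20, 7/10)

Since both coordinate triples sum to 1, the midpoint's barycentrics are the componentwise average.
(1/2+1/5)/2 = 7/20; similarly -1/20 and 7/10.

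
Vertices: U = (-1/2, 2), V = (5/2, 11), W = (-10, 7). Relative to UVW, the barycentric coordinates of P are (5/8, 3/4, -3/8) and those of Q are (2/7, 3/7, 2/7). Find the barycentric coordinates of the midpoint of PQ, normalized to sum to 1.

(51/112, 33/56, -5/112)

Since both coordinate triples sum to 1, the midpoint's barycentrics are the componentwise average.
(5/8+2/7)/2 = 51/112; similarly 33/56 and -5/112.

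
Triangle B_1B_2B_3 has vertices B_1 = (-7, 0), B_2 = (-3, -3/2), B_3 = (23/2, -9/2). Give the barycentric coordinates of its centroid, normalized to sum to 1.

The centroid is the average of the vertices, so each weight is 1/3.

(1/3, 1/3, 1/3)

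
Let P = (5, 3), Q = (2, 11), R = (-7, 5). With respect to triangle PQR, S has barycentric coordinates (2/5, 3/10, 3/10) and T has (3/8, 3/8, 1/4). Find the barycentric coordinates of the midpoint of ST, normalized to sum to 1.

(31/80, 27/80, 11/40)

Since both coordinate triples sum to 1, the midpoint's barycentrics are the componentwise average.
(2/5+3/8)/2 = 31/80; similarly 27/80 and 11/40.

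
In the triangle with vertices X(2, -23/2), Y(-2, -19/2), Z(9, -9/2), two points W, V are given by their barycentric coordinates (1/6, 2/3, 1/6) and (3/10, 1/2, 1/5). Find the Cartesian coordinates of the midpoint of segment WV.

Barycentric coordinates of the midpoint are the average: (7/30, 7/12, 11/60).
Converting: (7/30)·X + (7/12)·Y + (11/60)·Z = (19/20, -181/20).

(19/20, -181/20)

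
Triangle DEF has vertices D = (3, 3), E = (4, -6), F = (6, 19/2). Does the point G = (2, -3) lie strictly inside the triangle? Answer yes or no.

no

Barycentric coordinates of G: (74/67, 23/67, -30/67).
The three coordinates are positive, positive, negative; a point is interior exactly when all three are positive.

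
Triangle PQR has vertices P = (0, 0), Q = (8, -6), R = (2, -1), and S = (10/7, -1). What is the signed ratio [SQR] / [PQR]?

[PQR] = ½·(0·(-6−(-1)) + 8·(-1−0) + 2·(0−(-6))) = ½·(0 − 8 + 12) = 2.
[SQR] = ½·((10/7)·(-6−(-1)) + 8·(-1−(-1)) + 2·(-1−(-6))) = ½·(-50/7 + 0 + 10) = 10/7, so the ratio is (10/7)/2 = 5/7.

5/7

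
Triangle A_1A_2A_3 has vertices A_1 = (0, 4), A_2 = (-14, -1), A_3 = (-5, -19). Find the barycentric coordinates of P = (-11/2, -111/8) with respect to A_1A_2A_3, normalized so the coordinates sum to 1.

(1/8, 1/8, 3/4)

Signed area of the reference triangle: [A_1A_2A_3] = ½·(0·(-1−(-19)) + (-14)·(-19−4) + (-5)·(4−(-1))) = ½·(0 + 322 − 25) = 297/2.
[PA_2A_3] = ½·((-11/2)·(-1−(-19)) + (-14)·(-19−(-111/8)) + (-5)·(-111/8−(-1))) = ½·(-99 + 287/4 + 515/8) = 297/16, so the A_1-coordinate is (297/16)/(297/2) = 1/8.
[A_1PA_3] = ½·(0·(-111/8−(-19)) + (-11/2)·(-19−4) + (-5)·(4−(-111/8))) = ½·(0 + 253/2 − 715/8) = 297/16, so the A_2-coordinate is 1/8.
[A_1A_2P] = ½·(0·(-1−(-111/8)) + (-14)·(-111/8−4) + (-11/2)·(4−(-1))) = ½·(0 + 1001/4 − 55/2) = 891/8, so the A_3-coordinate is 3/4.
Check: 1/8 + 1/8 + 3/4 = 1.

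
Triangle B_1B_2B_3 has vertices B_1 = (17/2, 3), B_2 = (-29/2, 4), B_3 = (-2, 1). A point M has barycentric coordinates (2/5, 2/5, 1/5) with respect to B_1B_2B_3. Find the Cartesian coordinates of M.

(-14/5, 3)

M = (2/5)·B_1 + (2/5)·B_2 + (1/5)·B_3.
x-coordinate: (2/5)·(17/2) + (2/5)·(-29/2) + (1/5)·(-2) = -14/5.
y-coordinate: (2/5)·3 + (2/5)·4 + (1/5)·1 = 3.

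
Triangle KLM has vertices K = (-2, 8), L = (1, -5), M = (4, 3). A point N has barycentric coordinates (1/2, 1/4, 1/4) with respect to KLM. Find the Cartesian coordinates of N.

N = (1/2)·K + (1/4)·L + (1/4)·M.
x-coordinate: (1/2)·(-2) + (1/4)·1 + (1/4)·4 = 1/4.
y-coordinate: (1/2)·8 + (1/4)·(-5) + (1/4)·3 = 7/2.

(1/4, 7/2)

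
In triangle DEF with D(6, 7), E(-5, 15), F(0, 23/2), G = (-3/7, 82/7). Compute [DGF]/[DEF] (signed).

[DEF] = ½·(6·(15−(23/2)) + (-5)·(23/2−7) + 0·(7−15)) = ½·(21 − 45/2 + 0) = -3/4.
[DGF] = ½·(6·(82/7−(23/2)) + (-3/7)·(23/2−7) + 0·(7−(82/7))) = ½·(9/7 − 27/14 + 0) = -9/28, so the ratio is (-9/28)/(-3/4) = 3/7.

3/7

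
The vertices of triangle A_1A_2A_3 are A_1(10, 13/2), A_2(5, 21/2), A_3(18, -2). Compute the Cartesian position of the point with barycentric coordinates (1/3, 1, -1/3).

(7/3, 40/3)

P = (1/3)·A_1 + 1·A_2 + (-1/3)·A_3.
x-coordinate: (1/3)·10 + 1·5 + (-1/3)·18 = 7/3.
y-coordinate: (1/3)·(13/2) + 1·(21/2) + (-1/3)·(-2) = 40/3.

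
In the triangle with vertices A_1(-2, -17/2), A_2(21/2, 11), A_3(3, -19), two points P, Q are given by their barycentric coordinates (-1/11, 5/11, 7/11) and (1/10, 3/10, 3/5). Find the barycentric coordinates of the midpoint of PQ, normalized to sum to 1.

Since both coordinate triples sum to 1, the midpoint's barycentrics are the componentwise average.
(-1/11+1/10)/2 = 1/220; similarly 83/220 and 34/55.

(1/220, 83/220, 34/55)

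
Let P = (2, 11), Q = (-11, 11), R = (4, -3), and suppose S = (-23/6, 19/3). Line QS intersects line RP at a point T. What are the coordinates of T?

(10/3, 5/3)

Barycentric coordinates of S with respect to PQR: (1/6, 1/2, 1/3).
On side RP the Q-coordinate is zero; dropping S's Q-weight 1/2 and renormalizing the remaining 1/3 : 1/6 gives weights 2/3, 1/3 on R, P.
T = (2/3)·(4, -3) + (1/3)·(2, 11) = (10/3, 5/3).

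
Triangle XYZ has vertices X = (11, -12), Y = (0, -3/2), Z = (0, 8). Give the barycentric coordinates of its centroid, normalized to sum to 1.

(1/3, 1/3, 1/3)

The centroid is the average of the vertices, so each weight is 1/3.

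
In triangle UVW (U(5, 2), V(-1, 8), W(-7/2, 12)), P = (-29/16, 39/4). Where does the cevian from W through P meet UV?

(1, 6)

Barycentric coordinates of P with respect to UVW: (1/8, 1/4, 5/8).
On side UV the W-coordinate is zero; dropping P's W-weight 5/8 and renormalizing the remaining 1/8 : 1/4 gives weights 1/3, 2/3 on U, V.
Q = (1/3)·(5, 2) + (2/3)·(-1, 8) = (1, 6).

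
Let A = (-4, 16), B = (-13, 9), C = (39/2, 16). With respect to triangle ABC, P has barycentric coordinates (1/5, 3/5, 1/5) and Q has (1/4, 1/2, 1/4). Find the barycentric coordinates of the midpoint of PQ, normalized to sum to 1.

Since both coordinate triples sum to 1, the midpoint's barycentrics are the componentwise average.
(1/5+1/4)/2 = 9/40; similarly 11/20 and 9/40.

(9/40, 11/20, 9/40)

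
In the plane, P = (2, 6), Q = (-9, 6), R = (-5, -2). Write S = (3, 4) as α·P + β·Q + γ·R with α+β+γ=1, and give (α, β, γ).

(1, -1/4, 1/4)

Signed area of the reference triangle: [PQR] = ½·(2·(6−(-2)) + (-9)·(-2−6) + (-5)·(6−6)) = ½·(16 + 72 + 0) = 44.
[SQR] = ½·(3·(6−(-2)) + (-9)·(-2−4) + (-5)·(4−6)) = ½·(24 + 54 + 10) = 44, so the P-coordinate is 44/44 = 1.
[PSR] = ½·(2·(4−(-2)) + 3·(-2−6) + (-5)·(6−4)) = ½·(12 − 24 − 10) = -11, so the Q-coordinate is -1/4.
[PQS] = ½·(2·(6−4) + (-9)·(4−6) + 3·(6−6)) = ½·(4 + 18 + 0) = 11, so the R-coordinate is 1/4.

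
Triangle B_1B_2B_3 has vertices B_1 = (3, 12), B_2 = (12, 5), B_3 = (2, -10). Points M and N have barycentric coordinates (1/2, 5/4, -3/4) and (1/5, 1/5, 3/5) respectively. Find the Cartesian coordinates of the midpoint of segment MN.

Barycentric coordinates of the midpoint are the average: (7/20, 29/40, -3/40).
Converting: (7/20)·B_1 + (29/40)·B_2 + (-3/40)·B_3 = (48/5, 343/40).

(48/5, 343/40)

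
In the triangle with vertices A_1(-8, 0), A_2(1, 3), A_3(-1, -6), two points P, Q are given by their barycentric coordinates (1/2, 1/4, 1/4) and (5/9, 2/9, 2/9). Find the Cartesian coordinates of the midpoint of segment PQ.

Barycentric coordinates of the midpoint are the average: (19/36, 17/72, 17/72).
Converting: (19/36)·A_1 + (17/72)·A_2 + (17/72)·A_3 = (-38/9, -17/24).

(-38/9, -17/24)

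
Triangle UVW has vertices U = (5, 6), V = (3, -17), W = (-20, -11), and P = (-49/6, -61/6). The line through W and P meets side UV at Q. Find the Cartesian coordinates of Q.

Barycentric coordinates of P with respect to UVW: (1/6, 1/3, 1/2).
On side UV the W-coordinate is zero; dropping P's W-weight 1/2 and renormalizing the remaining 1/6 : 1/3 gives weights 1/3, 2/3 on U, V.
Q = (1/3)·(5, 6) + (2/3)·(3, -17) = (11/3, -28/3).

(11/3, -28/3)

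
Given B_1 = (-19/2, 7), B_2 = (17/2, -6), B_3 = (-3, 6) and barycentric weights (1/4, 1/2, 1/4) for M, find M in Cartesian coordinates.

M = (1/4)·B_1 + (1/2)·B_2 + (1/4)·B_3.
x-coordinate: (1/4)·(-19/2) + (1/2)·(17/2) + (1/4)·(-3) = 9/8.
y-coordinate: (1/4)·7 + (1/2)·(-6) + (1/4)·6 = 1/4.

(9/8, 1/4)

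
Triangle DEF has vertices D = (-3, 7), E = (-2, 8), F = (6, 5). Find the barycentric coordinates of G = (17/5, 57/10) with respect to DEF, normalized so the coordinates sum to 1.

(1/5, 1/10, 7/10)

Signed area of the reference triangle: [DEF] = ½·((-3)·(8−5) + (-2)·(5−7) + 6·(7−8)) = ½·(-9 + 4 − 6) = -11/2.
[GEF] = ½·((17/5)·(8−5) + (-2)·(5−(57/10)) + 6·(57/10−8)) = ½·(51/5 + 7/5 − 69/5) = -11/10, so the D-coordinate is (-11/10)/(-11/2) = 1/5.
[DGF] = ½·((-3)·(57/10−5) + (17/5)·(5−7) + 6·(7−(57/10))) = ½·(-21/10 − 34/5 + 39/5) = -11/20, so the E-coordinate is 1/10.
[DEG] = ½·((-3)·(8−(57/10)) + (-2)·(57/10−7) + (17/5)·(7−8)) = ½·(-69/10 + 13/5 − 17/5) = -77/20, so the F-coordinate is 7/10.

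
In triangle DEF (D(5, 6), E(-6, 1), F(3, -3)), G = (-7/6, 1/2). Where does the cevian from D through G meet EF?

Barycentric coordinates of G with respect to DEF: (1/6, 1/2, 1/3).
On side EF the D-coordinate is zero; dropping G's D-weight 1/6 and renormalizing the remaining 1/2 : 1/3 gives weights 3/5, 2/5 on E, F.
H = (3/5)·(-6, 1) + (2/5)·(3, -3) = (-12/5, -3/5).

(-12/5, -3/5)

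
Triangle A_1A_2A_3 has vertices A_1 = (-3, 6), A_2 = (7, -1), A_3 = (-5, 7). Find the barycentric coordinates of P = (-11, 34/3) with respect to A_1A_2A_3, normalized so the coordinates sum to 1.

Signed area of the reference triangle: [A_1A_2A_3] = ½·((-3)·(-1−7) + 7·(7−6) + (-5)·(6−(-1))) = ½·(24 + 7 − 35) = -2.
[PA_2A_3] = ½·((-11)·(-1−7) + 7·(7−(34/3)) + (-5)·(34/3−(-1))) = ½·(88 − 91/3 − 185/3) = -2, so the A_1-coordinate is (-2)/(-2) = 1.
[A_1PA_3] = ½·((-3)·(34/3−7) + (-11)·(7−6) + (-5)·(6−(34/3))) = ½·(-13 − 11 + 80/3) = 4/3, so the A_2-coordinate is -2/3.
[A_1A_2P] = ½·((-3)·(-1−(34/3)) + 7·(34/3−6) + (-11)·(6−(-1))) = ½·(37 + 112/3 − 77) = -4/3, so the A_3-coordinate is 2/3.
Check: 1 − 2/3 + 2/3 = 1.

(1, -2/3, 2/3)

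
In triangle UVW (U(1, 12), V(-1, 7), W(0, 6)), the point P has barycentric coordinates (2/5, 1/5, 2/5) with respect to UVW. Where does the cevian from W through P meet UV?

(1/3, 31/3)

Line WP meets UV where the W-coordinate vanishes; zeroing P's W-weight and renormalizing leaves U, V-weights 2/5 : 1/5 → (2/3, 1/3).
So Q = (2/3)·U + (1/3)·V = (1/3, 31/3).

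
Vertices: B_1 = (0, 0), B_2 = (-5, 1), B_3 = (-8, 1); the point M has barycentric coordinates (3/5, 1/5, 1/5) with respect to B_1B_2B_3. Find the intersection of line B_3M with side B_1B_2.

Line B_3M meets B_1B_2 where the B_3-coordinate vanishes; zeroing M's B_3-weight and renormalizing leaves B_1, B_2-weights 3/5 : 1/5 → (3/4, 1/4).
So N = (3/4)·B_1 + (1/4)·B_2 = (-5/4, 1/4).

(-5/4, 1/4)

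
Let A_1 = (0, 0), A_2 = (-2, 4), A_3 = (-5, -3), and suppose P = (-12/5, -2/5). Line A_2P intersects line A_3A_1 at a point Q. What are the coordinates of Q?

(-5/2, -3/2)

Barycentric coordinates of P with respect to A_1A_2A_3: (2/5, 1/5, 2/5).
On side A_3A_1 the A_2-coordinate is zero; dropping P's A_2-weight 1/5 and renormalizing the remaining 2/5 : 2/5 gives weights 1/2, 1/2 on A_3, A_1.
Q = (1/2)·(-5, -3) + (1/2)·(0, 0) = (-5/2, -3/2).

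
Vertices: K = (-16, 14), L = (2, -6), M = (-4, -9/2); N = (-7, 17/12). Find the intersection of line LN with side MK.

(-44/5, 29/10)

Barycentric coordinates of N with respect to KLM: (1/3, 1/6, 1/2).
On side MK the L-coordinate is zero; dropping N's L-weight 1/6 and renormalizing the remaining 1/2 : 1/3 gives weights 3/5, 2/5 on M, K.
J = (3/5)·(-4, -9/2) + (2/5)·(-16, 14) = (-44/5, 29/10).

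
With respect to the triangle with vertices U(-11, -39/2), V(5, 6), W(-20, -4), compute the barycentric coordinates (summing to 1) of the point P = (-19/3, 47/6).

(-1/3, 2/3, 2/3)

Signed area of the reference triangle: [UVW] = ½·((-11)·(6−(-4)) + 5·(-4−(-39/2)) + (-20)·(-39/2−6)) = ½·(-110 + 155/2 + 510) = 955/4.
[PVW] = ½·((-19/3)·(6−(-4)) + 5·(-4−(47/6)) + (-20)·(47/6−6)) = ½·(-190/3 − 355/6 − 110/3) = -955/12, so the U-coordinate is (-955/12)/(955/4) = -1/3.
[UPW] = ½·((-11)·(47/6−(-4)) + (-19/3)·(-4−(-39/2)) + (-20)·(-39/2−(47/6))) = ½·(-781/6 − 589/6 + 1640/3) = 955/6, so the V-coordinate is 2/3.
[UVP] = ½·((-11)·(6−(47/6)) + 5·(47/6−(-39/2)) + (-19/3)·(-39/2−6)) = ½·(121/6 + 410/3 + 323/2) = 955/6, so the W-coordinate is 2/3.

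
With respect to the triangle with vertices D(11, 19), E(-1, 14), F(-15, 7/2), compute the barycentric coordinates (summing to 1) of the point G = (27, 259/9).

(14/9, 1/9, -2/3)

Signed area of the reference triangle: [DEF] = ½·(11·(14−(7/2)) + (-1)·(7/2−19) + (-15)·(19−14)) = ½·(231/2 + 31/2 − 75) = 28.
[GEF] = ½·(27·(14−(7/2)) + (-1)·(7/2−(259/9)) + (-15)·(259/9−14)) = ½·(567/2 + 455/18 − 665/3) = 392/9, so the D-coordinate is (392/9)/28 = 14/9.
[DGF] = ½·(11·(259/9−(7/2)) + 27·(7/2−19) + (-15)·(19−(259/9))) = ½·(5005/18 − 837/2 + 440/3) = 28/9, so the E-coordinate is 1/9.
[DEG] = ½·(11·(14−(259/9)) + (-1)·(259/9−19) + 27·(19−14)) = ½·(-1463/9 − 88/9 + 135) = -56/3, so the F-coordinate is -2/3.
Check: 14/9 + 1/9 − 2/3 = 1.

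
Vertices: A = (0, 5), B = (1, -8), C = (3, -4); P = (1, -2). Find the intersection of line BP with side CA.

(1, 2)

Barycentric coordinates of P with respect to ABC: (2/5, 2/5, 1/5).
On side CA the B-coordinate is zero; dropping P's B-weight 2/5 and renormalizing the remaining 1/5 : 2/5 gives weights 1/3, 2/3 on C, A.
Q = (1/3)·(3, -4) + (2/3)·(0, 5) = (1, 2).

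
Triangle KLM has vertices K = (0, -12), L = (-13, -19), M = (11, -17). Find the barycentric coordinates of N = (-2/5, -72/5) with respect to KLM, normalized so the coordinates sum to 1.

Signed area of the reference triangle: [KLM] = ½·(0·(-19−(-17)) + (-13)·(-17−(-12)) + 11·(-12−(-19))) = ½·(0 + 65 + 77) = 71.
[NLM] = ½·((-2/5)·(-19−(-17)) + (-13)·(-17−(-72/5)) + 11·(-72/5−(-19))) = ½·(4/5 + 169/5 + 253/5) = 213/5, so the K-coordinate is (213/5)/71 = 3/5.
[KNM] = ½·(0·(-72/5−(-17)) + (-2/5)·(-17−(-12)) + 11·(-12−(-72/5))) = ½·(0 + 2 + 132/5) = 71/5, so the L-coordinate is 1/5.
[KLN] = ½·(0·(-19−(-72/5)) + (-13)·(-72/5−(-12)) + (-2/5)·(-12−(-19))) = ½·(0 + 156/5 − 14/5) = 71/5, so the M-coordinate is 1/5.
Check: 3/5 + 1/5 + 1/5 = 1.

(3/5, 1/5, 1/5)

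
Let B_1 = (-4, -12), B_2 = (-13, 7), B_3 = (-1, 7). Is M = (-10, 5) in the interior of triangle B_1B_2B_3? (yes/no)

Barycentric coordinates of M: (2/19, 55/76, 13/76).
The three coordinates are positive, positive, positive; a point is interior exactly when all three are positive.

yes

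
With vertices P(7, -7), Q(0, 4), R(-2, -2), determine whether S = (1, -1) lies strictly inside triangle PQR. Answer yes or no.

Barycentric coordinates of S: (1/4, 3/8, 3/8).
The three coordinates are positive, positive, positive; a point is interior exactly when all three are positive.

yes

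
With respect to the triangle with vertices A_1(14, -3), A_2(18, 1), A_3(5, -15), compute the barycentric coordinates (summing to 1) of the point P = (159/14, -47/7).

Signed area of the reference triangle: [A_1A_2A_3] = ½·(14·(1−(-15)) + 18·(-15−(-3)) + 5·(-3−1)) = ½·(224 − 216 − 20) = -6.
[PA_2A_3] = ½·((159/14)·(1−(-15)) + 18·(-15−(-47/7)) + 5·(-47/7−1)) = ½·(1272/7 − 1044/7 − 270/7) = -3, so the A_1-coordinate is (-3)/(-6) = 1/2.
[A_1PA_3] = ½·(14·(-47/7−(-15)) + (159/14)·(-15−(-3)) + 5·(-3−(-47/7))) = ½·(116 − 954/7 + 130/7) = -6/7, so the A_2-coordinate is 1/7.
[A_1A_2P] = ½·(14·(1−(-47/7)) + 18·(-47/7−(-3)) + (159/14)·(-3−1)) = ½·(108 − 468/7 − 318/7) = -15/7, so the A_3-coordinate is 5/14.
Check: 1/2 + 1/7 + 5/14 = 1.

(1/2, 1/7, 5/14)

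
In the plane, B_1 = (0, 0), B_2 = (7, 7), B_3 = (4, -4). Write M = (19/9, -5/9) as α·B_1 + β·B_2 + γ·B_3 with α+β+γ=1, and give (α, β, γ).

(5/9, 1/9, 1/3)

Signed area of the reference triangle: [B_1B_2B_3] = ½·(0·(7−(-4)) + 7·(-4−0) + 4·(0−7)) = ½·(0 − 28 − 28) = -28.
[MB_2B_3] = ½·((19/9)·(7−(-4)) + 7·(-4−(-5/9)) + 4·(-5/9−7)) = ½·(209/9 − 217/9 − 272/9) = -140/9, so the B_1-coordinate is (-140/9)/(-28) = 5/9.
[B_1MB_3] = ½·(0·(-5/9−(-4)) + (19/9)·(-4−0) + 4·(0−(-5/9))) = ½·(0 − 76/9 + 20/9) = -28/9, so the B_2-coordinate is 1/9.
[B_1B_2M] = ½·(0·(7−(-5/9)) + 7·(-5/9−0) + (19/9)·(0−7)) = ½·(0 − 35/9 − 133/9) = -28/3, so the B_3-coordinate is 1/3.
Check: 5/9 + 1/9 + 1/3 = 1.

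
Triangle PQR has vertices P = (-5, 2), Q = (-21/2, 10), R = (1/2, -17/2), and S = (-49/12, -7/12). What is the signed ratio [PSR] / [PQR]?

[PQR] = ½·((-5)·(10−(-17/2)) + (-21/2)·(-17/2−2) + (1/2)·(2−10)) = ½·(-185/2 + 441/4 − 4) = 55/8.
[PSR] = ½·((-5)·(-7/12−(-17/2)) + (-49/12)·(-17/2−2) + (1/2)·(2−(-7/12))) = ½·(-475/12 + 343/8 + 31/24) = 55/24, so the ratio is (55/24)/(55/8) = 1/3.

1/3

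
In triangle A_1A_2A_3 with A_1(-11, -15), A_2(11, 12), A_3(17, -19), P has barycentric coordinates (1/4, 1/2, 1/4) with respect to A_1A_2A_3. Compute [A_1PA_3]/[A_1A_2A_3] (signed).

The signed ratio [A_1PA_3]/[A_1A_2A_3] equals the barycentric coordinate of P at vertex A_2, which is 1/2.

1/2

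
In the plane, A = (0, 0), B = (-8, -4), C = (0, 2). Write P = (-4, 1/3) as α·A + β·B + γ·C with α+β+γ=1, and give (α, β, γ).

Signed area of the reference triangle: [ABC] = ½·(0·(-4−2) + (-8)·(2−0) + 0·(0−(-4))) = ½·(0 − 16 + 0) = -8.
[PBC] = ½·((-4)·(-4−2) + (-8)·(2−(1/3)) + 0·(1/3−(-4))) = ½·(24 − 40/3 + 0) = 16/3, so the A-coordinate is (16/3)/(-8) = -2/3.
[APC] = ½·(0·(1/3−2) + (-4)·(2−0) + 0·(0−(1/3))) = ½·(0 − 8 + 0) = -4, so the B-coordinate is 1/2.
[ABP] = ½·(0·(-4−(1/3)) + (-8)·(1/3−0) + (-4)·(0−(-4))) = ½·(0 − 8/3 − 16) = -28/3, so the C-coordinate is 7/6.
Check: -2/3 + 1/2 + 7/6 = 1.

(-2/3, 1/2, 7/6)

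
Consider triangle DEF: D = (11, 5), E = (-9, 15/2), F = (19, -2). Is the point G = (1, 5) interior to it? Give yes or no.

yes

Barycentric coordinates of G: (5/24, 7/12, 5/24).
The three coordinates are positive, positive, positive; a point is interior exactly when all three are positive.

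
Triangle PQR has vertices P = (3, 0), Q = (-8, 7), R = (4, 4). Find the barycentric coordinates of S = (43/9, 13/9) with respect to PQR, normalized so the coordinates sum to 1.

(5/9, -1/9, 5/9)

Signed area of the reference triangle: [PQR] = ½·(3·(7−4) + (-8)·(4−0) + 4·(0−7)) = ½·(9 − 32 − 28) = -51/2.
[SQR] = ½·((43/9)·(7−4) + (-8)·(4−(13/9)) + 4·(13/9−7)) = ½·(43/3 − 184/9 − 200/9) = -85/6, so the P-coordinate is (-85/6)/(-51/2) = 5/9.
[PSR] = ½·(3·(13/9−4) + (43/9)·(4−0) + 4·(0−(13/9))) = ½·(-23/3 + 172/9 − 52/9) = 17/6, so the Q-coordinate is -1/9.
[PQS] = ½·(3·(7−(13/9)) + (-8)·(13/9−0) + (43/9)·(0−7)) = ½·(50/3 − 104/9 − 301/9) = -85/6, so the R-coordinate is 5/9.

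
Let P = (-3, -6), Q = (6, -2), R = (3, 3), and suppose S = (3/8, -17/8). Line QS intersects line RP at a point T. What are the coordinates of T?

(-3/7, -15/7)

Barycentric coordinates of S with respect to PQR: (1/2, 1/8, 3/8).
On side RP the Q-coordinate is zero; dropping S's Q-weight 1/8 and renormalizing the remaining 3/8 : 1/2 gives weights 3/7, 4/7 on R, P.
T = (3/7)·(3, 3) + (4/7)·(-3, -6) = (-3/7, -15/7).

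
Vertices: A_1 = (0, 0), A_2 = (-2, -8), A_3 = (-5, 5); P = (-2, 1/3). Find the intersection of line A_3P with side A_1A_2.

Barycentric coordinates of P with respect to A_1A_2A_3: (1/2, 1/6, 1/3).
On side A_1A_2 the A_3-coordinate is zero; dropping P's A_3-weight 1/3 and renormalizing the remaining 1/2 : 1/6 gives weights 3/4, 1/4 on A_1, A_2.
Q = (3/4)·(0, 0) + (1/4)·(-2, -8) = (-1/2, -2).

(-1/2, -2)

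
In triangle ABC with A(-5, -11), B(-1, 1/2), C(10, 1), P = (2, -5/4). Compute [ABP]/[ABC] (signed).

1/3

[ABC] = ½·((-5)·(1/2−1) + (-1)·(1−(-11)) + 10·(-11−(1/2))) = ½·(5/2 − 12 − 115) = -249/4.
[ABP] = ½·((-5)·(1/2−(-5/4)) + (-1)·(-5/4−(-11)) + 2·(-11−(1/2))) = ½·(-35/4 − 39/4 − 23) = -83/4, so the ratio is (-83/4)/(-249/4) = 1/3.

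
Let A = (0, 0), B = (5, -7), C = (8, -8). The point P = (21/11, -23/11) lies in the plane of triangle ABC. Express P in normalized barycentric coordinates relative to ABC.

(8/11, 1/11, 2/11)

Signed area of the reference triangle: [ABC] = ½·(0·(-7−(-8)) + 5·(-8−0) + 8·(0−(-7))) = ½·(0 − 40 + 56) = 8.
[PBC] = ½·((21/11)·(-7−(-8)) + 5·(-8−(-23/11)) + 8·(-23/11−(-7))) = ½·(21/11 − 325/11 + 432/11) = 64/11, so the A-coordinate is (64/11)/8 = 8/11.
[APC] = ½·(0·(-23/11−(-8)) + (21/11)·(-8−0) + 8·(0−(-23/11))) = ½·(0 − 168/11 + 184/11) = 8/11, so the B-coordinate is 1/11.
[ABP] = ½·(0·(-7−(-23/11)) + 5·(-23/11−0) + (21/11)·(0−(-7))) = ½·(0 − 115/11 + 147/11) = 16/11, so the C-coordinate is 2/11.
Check: 8/11 + 1/11 + 2/11 = 1.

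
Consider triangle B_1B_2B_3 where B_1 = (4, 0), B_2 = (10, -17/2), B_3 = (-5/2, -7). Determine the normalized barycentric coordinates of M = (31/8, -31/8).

Signed area of the reference triangle: [B_1B_2B_3] = ½·(4·(-17/2−(-7)) + 10·(-7−0) + (-5/2)·(0−(-17/2))) = ½·(-6 − 70 − 85/4) = -389/8.
[MB_2B_3] = ½·((31/8)·(-17/2−(-7)) + 10·(-7−(-31/8)) + (-5/2)·(-31/8−(-17/2))) = ½·(-93/16 − 125/4 − 185/16) = -389/16, so the B_1-coordinate is (-389/16)/(-389/8) = 1/2.
[B_1MB_3] = ½·(4·(-31/8−(-7)) + (31/8)·(-7−0) + (-5/2)·(0−(-31/8))) = ½·(25/2 − 217/8 − 155/16) = -389/32, so the B_2-coordinate is 1/4.
[B_1B_2M] = ½·(4·(-17/2−(-31/8)) + 10·(-31/8−0) + (31/8)·(0−(-17/2))) = ½·(-37/2 − 155/4 + 527/16) = -389/32, so the B_3-coordinate is 1/4.

(1/2, 1/4, 1/4)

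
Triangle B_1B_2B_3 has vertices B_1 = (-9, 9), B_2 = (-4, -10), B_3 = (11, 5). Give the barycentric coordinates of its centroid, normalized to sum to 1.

(1/3, 1/3, 1/3)

The centroid is the average of the vertices, so each weight is 1/3.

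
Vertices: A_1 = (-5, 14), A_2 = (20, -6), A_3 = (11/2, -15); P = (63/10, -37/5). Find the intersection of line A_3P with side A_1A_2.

Barycentric coordinates of P with respect to A_1A_2A_3: (1/5, 1/5, 3/5).
On side A_1A_2 the A_3-coordinate is zero; dropping P's A_3-weight 3/5 and renormalizing the remaining 1/5 : 1/5 gives weights 1/2, 1/2 on A_1, A_2.
Q = (1/2)·(-5, 14) + (1/2)·(20, -6) = (15/2, 4).

(15/2, 4)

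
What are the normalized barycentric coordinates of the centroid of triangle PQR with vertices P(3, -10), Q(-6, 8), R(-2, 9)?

The centroid is the average of the vertices, so each weight is 1/3.

(1/3, 1/3, 1/3)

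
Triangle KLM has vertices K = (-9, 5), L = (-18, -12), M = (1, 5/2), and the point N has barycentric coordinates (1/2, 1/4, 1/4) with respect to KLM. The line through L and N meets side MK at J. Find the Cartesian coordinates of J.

Line LN meets MK where the L-coordinate vanishes; zeroing N's L-weight and renormalizing leaves M, K-weights 1/4 : 1/2 → (1/3, 2/3).
So J = (1/3)·M + (2/3)·K = (-17/3, 25/6).

(-17/3, 25/6)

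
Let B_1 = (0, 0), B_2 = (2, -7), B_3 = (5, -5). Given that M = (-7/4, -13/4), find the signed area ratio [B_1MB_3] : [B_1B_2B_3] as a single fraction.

[B_1B_2B_3] = ½·(0·(-7−(-5)) + 2·(-5−0) + 5·(0−(-7))) = ½·(0 − 10 + 35) = 25/2.
[B_1MB_3] = ½·(0·(-13/4−(-5)) + (-7/4)·(-5−0) + 5·(0−(-13/4))) = ½·(0 + 35/4 + 65/4) = 25/2, so the ratio is (25/2)/(25/2) = 1.

1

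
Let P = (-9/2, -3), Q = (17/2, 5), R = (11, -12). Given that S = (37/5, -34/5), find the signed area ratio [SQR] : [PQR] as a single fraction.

1/5

[PQR] = ½·((-9/2)·(5−(-12)) + (17/2)·(-12−(-3)) + 11·(-3−5)) = ½·(-153/2 − 153/2 − 88) = -241/2.
[SQR] = ½·((37/5)·(5−(-12)) + (17/2)·(-12−(-34/5)) + 11·(-34/5−5)) = ½·(629/5 − 221/5 − 649/5) = -241/10, so the ratio is (-241/10)/(-241/2) = 1/5.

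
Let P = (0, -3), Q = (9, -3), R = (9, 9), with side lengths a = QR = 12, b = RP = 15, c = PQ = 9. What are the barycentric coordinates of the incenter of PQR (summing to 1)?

The incenter has barycentric coordinates proportional to the opposite side lengths: (12 : 15 : 9).
Normalizing by 12+15+9 = 36 gives (1/3, 5/12, 1/4).

(1/3, 5/12, 1/4)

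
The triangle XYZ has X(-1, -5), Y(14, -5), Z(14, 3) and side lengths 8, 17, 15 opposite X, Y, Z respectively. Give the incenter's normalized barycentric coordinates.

(1/5, 17/40, 3/8)

The incenter has barycentric coordinates proportional to the opposite side lengths: (8 : 17 : 15).
Normalizing by 8+17+15 = 40 gives (1/5, 17/40, 3/8).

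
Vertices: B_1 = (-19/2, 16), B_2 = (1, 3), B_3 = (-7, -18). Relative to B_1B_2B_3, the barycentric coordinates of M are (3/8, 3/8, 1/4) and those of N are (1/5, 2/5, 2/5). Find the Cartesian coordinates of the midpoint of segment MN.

Barycentric coordinates of the midpoint are the average: (23/80, 31/80, 13/40).
Converting: (23/80)·B_1 + (31/80)·B_2 + (13/40)·B_3 = (-739/160, -7/80).

(-739/160, -7/80)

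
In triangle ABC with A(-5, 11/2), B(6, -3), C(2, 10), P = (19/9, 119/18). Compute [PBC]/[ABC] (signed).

1/9

[ABC] = ½·((-5)·(-3−10) + 6·(10−(11/2)) + 2·(11/2−(-3))) = ½·(65 + 27 + 17) = 109/2.
[PBC] = ½·((19/9)·(-3−10) + 6·(10−(119/18)) + 2·(119/18−(-3))) = ½·(-247/9 + 61/3 + 173/9) = 109/18, so the ratio is (109/18)/(109/2) = 1/9.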